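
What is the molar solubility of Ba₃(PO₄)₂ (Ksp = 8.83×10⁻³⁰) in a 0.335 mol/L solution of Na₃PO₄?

Ba₃(PO₄)₂(s) ⇌ 3 Ba²⁺(aq) + 2 PO₄³⁻(aq)
The solution already contains PO₄³⁻ at 0.335 mol/L. Let s be the molar solubility of Ba₃(PO₄)₂.
[PO₄³⁻] ≈ 0.335 mol/L (common ion dominates); [Ba²⁺] = 3s.
Ksp = [Ba²⁺]^3[PO₄³⁻]^2 = (3s)^3(0.335)^2
(3s)^3 = 8.83×10⁻³⁰ / (0.335)^2 = 7.87×10⁻²⁹
s = 1.43×10⁻¹⁰ mol/L

1.43×10⁻¹⁰ M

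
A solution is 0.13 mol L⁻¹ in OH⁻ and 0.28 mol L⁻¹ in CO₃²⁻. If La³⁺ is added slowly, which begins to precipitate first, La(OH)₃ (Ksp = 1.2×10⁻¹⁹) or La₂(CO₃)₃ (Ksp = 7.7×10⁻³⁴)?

The threshold for precipitation is Q = Ksp.
For La(OH)₃: [La³⁺] = (Ksp/[OH⁻]^3) = 5.5×10⁻¹⁷ mol L⁻¹
For La₂(CO₃)₃: [La³⁺] = (Ksp/[CO₃²⁻]^3)^(1/2) = 1.9×10⁻¹⁶ mol L⁻¹
The smaller threshold [La³⁺] is reached first, so La(OH)₃ precipitates first.

La(OH)₃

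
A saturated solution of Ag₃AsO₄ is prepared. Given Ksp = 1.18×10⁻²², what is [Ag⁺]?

4.34×10⁻⁶ M

Ag₃AsO₄(s) ⇌ 3 Ag⁺(aq) + AsO₄³⁻(aq)
Call the molar solubility s, so that [Ag⁺] = 3s and [AsO₄³⁻] = s.
Ksp = [Ag⁺]^3[AsO₄³⁻] = (3s)^3 · s = 27s^4 = 1.18×10⁻²²
s = 1.45×10⁻⁶ mol L⁻¹
[Ag⁺] = 3s = 4.34×10⁻⁶ mol L⁻¹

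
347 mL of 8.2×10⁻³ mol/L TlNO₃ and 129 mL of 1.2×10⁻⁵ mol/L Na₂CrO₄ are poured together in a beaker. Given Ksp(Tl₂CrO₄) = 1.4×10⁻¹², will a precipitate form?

Yes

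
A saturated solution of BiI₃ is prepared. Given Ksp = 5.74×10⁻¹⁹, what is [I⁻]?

BiI₃(s) ⇌ Bi³⁺(aq) + 3 I⁻(aq)
Call the molar solubility s, so that [Bi³⁺] = s and [I⁻] = 3s.
Ksp = [Bi³⁺][I⁻]^3 = s · (3s)^3 = 27s^4 = 5.74×10⁻¹⁹
s = 1.21×10⁻⁵ mol L⁻¹
[I⁻] = 3s = 3.62×10⁻⁵ mol L⁻¹

3.62×10⁻⁵ M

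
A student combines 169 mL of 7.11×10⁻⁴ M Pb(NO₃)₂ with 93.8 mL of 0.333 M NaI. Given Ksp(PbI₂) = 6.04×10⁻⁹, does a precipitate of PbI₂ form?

Yes

Total volume after mixing = 169 + 93.8 = 262.8 mL.
[Pb²⁺] = (7.11×10⁻⁴)(169)/262.8 = 4.57×10⁻⁴ M
[I⁻] = (0.333)(93.8)/262.8 = 0.119 M
Q = [Pb²⁺][I⁻]^2 = 6.46×10⁻⁶
Q = 6.46×10⁻⁶ > Ksp = 6.04×10⁻⁹, so the solution is supersaturated and PbI₂ precipitates.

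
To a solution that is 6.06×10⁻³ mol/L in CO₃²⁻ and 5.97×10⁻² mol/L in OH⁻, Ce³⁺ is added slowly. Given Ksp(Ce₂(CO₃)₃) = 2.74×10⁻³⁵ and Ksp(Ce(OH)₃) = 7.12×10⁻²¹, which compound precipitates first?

Ce(OH)₃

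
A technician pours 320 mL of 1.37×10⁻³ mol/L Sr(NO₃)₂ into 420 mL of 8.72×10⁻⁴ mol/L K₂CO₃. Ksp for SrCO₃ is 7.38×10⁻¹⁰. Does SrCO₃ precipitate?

Total volume after mixing = 320 + 420 = 740 mL.
[Sr²⁺] = (1.37×10⁻³)(320)/740 = 5.92×10⁻⁴ mol/L
[CO₃²⁻] = (8.72×10⁻⁴)(420)/740 = 4.95×10⁻⁴ mol/L
Q = [Sr²⁺][CO₃²⁻] = 2.93×10⁻⁷
Q = 2.93×10⁻⁷ > Ksp = 7.38×10⁻¹⁰, so the solution is supersaturated and SrCO₃ precipitates.

Yes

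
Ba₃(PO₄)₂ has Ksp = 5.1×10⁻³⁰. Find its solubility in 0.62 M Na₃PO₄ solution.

Ba₃(PO₄)₂(s) ⇌ 3 Ba²⁺(aq) + 2 PO₄³⁻(aq)
PO₄³⁻ is already present at 0.62 M. If s mol/L of Ba₃(PO₄)₂ dissolves, [Ba²⁺] = 3s while [PO₄³⁻] ≈ 0.62 M.
Ksp = [Ba²⁺]^3[PO₄³⁻]^2 = (3s)^3(0.62)^2
(3s)^3 = 5.1×10⁻³⁰ / (0.62)^2 = 1.3×10⁻²⁹
s = 7.9×10⁻¹¹ M

7.9×10⁻¹¹ M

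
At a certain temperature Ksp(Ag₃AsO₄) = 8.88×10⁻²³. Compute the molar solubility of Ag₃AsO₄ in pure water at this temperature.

Ag₃AsO₄(s) ⇌ 3 Ag⁺(aq) + AsO₄³⁻(aq)
Call the molar solubility s, so that [Ag⁺] = 3s and [AsO₄³⁻] = s.
Ksp = [Ag⁺]^3[AsO₄³⁻] = (3s)^3 · s = 27s^4
27s^4 = 8.88×10⁻²³  ⇒  s^4 = 3.29×10⁻²⁴
Taking the 4th root, s = 1.35×10⁻⁶ mol L⁻¹.

1.35×10⁻⁶ M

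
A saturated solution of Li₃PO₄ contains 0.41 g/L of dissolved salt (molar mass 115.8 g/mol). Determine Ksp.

Ksp = 4.2×10⁻⁹

s = (0.41 g L⁻¹)/(115.8 g mol⁻¹) = 3.541×10⁻³ M
Li₃PO₄(s) ⇌ 3 Li⁺(aq) + PO₄³⁻(aq)
Let s be the molar solubility. Then [Li⁺] = 3s and [PO₄³⁻] = s.
Ksp = [Li⁺]^3[PO₄³⁻] = (3s)^3 · s = 27s^4
Ksp = 27 × (3.541×10⁻³)^4 = 4.2×10⁻⁹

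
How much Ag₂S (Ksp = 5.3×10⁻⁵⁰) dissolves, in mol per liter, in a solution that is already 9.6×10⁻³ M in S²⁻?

1.2×10⁻²⁴ M

Ag₂S(s) ⇌ 2 Ag⁺(aq) + S²⁻(aq)
S²⁻ is already present at 9.6×10⁻³ M. If s mol/L of Ag₂S dissolves, [Ag⁺] = 2s while [S²⁻] ≈ 9.6×10⁻³ M.
Ksp = [Ag⁺]^2[S²⁻] = (2s)^2(9.6×10⁻³)
(2s)^2 = 5.3×10⁻⁵⁰ / (9.6×10⁻³) = 5.5×10⁻⁴⁸
s = 1.2×10⁻²⁴ M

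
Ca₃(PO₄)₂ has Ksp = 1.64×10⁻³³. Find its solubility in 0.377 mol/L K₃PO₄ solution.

Ca₃(PO₄)₂(s) ⇌ 3 Ca²⁺(aq) + 2 PO₄³⁻(aq)
With PO₄³⁻ already at 0.377 mol/L and s small, take [PO₄³⁻] ≈ 0.377 mol/L and [Ca²⁺] = 3s.
Ksp = [Ca²⁺]^3[PO₄³⁻]^2 = (3s)^3(0.377)^2
(3s)^3 = 1.64×10⁻³³ / (0.377)^2 = 1.15×10⁻³²
s = 7.53×10⁻¹² mol/L

7.53×10⁻¹² M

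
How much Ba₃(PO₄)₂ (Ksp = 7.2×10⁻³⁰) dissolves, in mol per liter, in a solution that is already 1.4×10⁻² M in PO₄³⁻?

Ba₃(PO₄)₂(s) ⇌ 3 Ba²⁺(aq) + 2 PO₄³⁻(aq)
Let s be the solubility of Ba₃(PO₄)₂ here. The common ion gives [PO₄³⁻] ≈ 1.4×10⁻² M, and [Ba²⁺] = 3s.
Ksp = [Ba²⁺]^3[PO₄³⁻]^2 = (3s)^3(1.4×10⁻²)^2
(3s)^3 = 7.2×10⁻³⁰ / (1.4×10⁻²)^2 = 3.7×10⁻²⁶
s = 1.1×10⁻⁹ M

1.1×10⁻⁹ M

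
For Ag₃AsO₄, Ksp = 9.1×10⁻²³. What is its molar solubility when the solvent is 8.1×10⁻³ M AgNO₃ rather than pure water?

Ag₃AsO₄(s) ⇌ 3 Ag⁺(aq) + AsO₄³⁻(aq)
The solution already contains Ag⁺ at 8.1×10⁻³ M. Let s be the molar solubility of Ag₃AsO₄.
[Ag⁺] ≈ 8.1×10⁻³ M (common ion dominates); [AsO₄³⁻] = s.
Ksp = [Ag⁺]^3[AsO₄³⁻] = (8.1×10⁻³)^3s
s = 9.1×10⁻²³ / (8.1×10⁻³)^3 = 1.7×10⁻¹⁶
s = 1.7×10⁻¹⁶ M

1.7×10⁻¹⁶ M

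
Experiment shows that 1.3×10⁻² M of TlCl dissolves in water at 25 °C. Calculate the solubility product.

TlCl(s) ⇌ Tl⁺(aq) + Cl⁻(aq)
If s mol/L of TlCl dissolves, [Tl⁺] = s and [Cl⁻] = s.
Ksp = [Tl⁺][Cl⁻] = s · s = s^2
Ksp = (1.3×10⁻²)^2 = 1.7×10⁻⁴

Ksp = 1.7×10⁻⁴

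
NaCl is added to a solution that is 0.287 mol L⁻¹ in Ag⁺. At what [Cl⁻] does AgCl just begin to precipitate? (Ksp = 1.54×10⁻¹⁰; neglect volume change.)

A salt starts to precipitate once the ion product Q reaches its Ksp.
AgCl(s) ⇌ Ag⁺(aq) + Cl⁻(aq)
Ksp = [Ag⁺][Cl⁻] = [Cl⁻](0.287)
[Cl⁻] = 1.54×10⁻¹⁰ / (0.287) = 5.37×10⁻¹⁰
[Cl⁻] = 5.37×10⁻¹⁰ mol L⁻¹

5.37×10⁻¹⁰ M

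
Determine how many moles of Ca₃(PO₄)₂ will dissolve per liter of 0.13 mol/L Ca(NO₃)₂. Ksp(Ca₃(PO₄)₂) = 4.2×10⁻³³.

Ca₃(PO₄)₂(s) ⇌ 3 Ca²⁺(aq) + 2 PO₄³⁻(aq)
With Ca²⁺ already at 0.13 mol/L and s small, take [Ca²⁺] ≈ 0.13 mol/L and [PO₄³⁻] = 2s.
Ksp = [Ca²⁺]^3[PO₄³⁻]^2 = (0.13)^3(2s)^2
(2s)^2 = 4.2×10⁻³³ / (0.13)^3 = 1.9×10⁻³⁰
s = 6.9×10⁻¹⁶ mol/L

6.9×10⁻¹⁶ M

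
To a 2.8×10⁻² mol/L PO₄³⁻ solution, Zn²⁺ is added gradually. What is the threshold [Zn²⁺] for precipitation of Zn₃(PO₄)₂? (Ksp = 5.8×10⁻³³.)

Precipitation of each salt begins when its ion product equals Ksp.
Zn₃(PO₄)₂(s) ⇌ 3 Zn²⁺(aq) + 2 PO₄³⁻(aq)
Ksp = [Zn²⁺]^3[PO₄³⁻]^2 = [Zn²⁺]^3(2.8×10⁻²)^2
[Zn²⁺]^3 = 5.8×10⁻³³ / (2.8×10⁻²)^2 = 7.4×10⁻³⁰
[Zn²⁺] = 1.9×10⁻¹⁰ mol/L

1.9×10⁻¹⁰ M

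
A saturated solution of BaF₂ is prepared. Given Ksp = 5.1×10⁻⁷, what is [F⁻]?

1.0×10⁻² M

BaF₂(s) ⇌ Ba²⁺(aq) + 2 F⁻(aq)
Call the molar solubility s, so that [Ba²⁺] = s and [F⁻] = 2s.
Ksp = [Ba²⁺][F⁻]^2 = s · (2s)^2 = 4s^3 = 5.1×10⁻⁷
s = 5.0×10⁻³ mol/L
[F⁻] = 2s = 1.0×10⁻² mol/L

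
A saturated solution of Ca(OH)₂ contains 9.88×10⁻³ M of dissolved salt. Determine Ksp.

Ksp = 3.86×10⁻⁶

Ca(OH)₂(s) ⇌ Ca²⁺(aq) + 2 OH⁻(aq)
With molar solubility s: [Ca²⁺] = s, [OH⁻] = 2s.
Ksp = [Ca²⁺][OH⁻]^2 = s · (2s)^2 = 4s^3
Ksp = 4 × (9.88×10⁻³)^3 = 3.86×10⁻⁶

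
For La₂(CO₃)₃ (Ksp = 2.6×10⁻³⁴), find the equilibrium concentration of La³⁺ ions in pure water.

1.5×10⁻⁷ M

La₂(CO₃)₃(s) ⇌ 2 La³⁺(aq) + 3 CO₃²⁻(aq)
Call the molar solubility s, so that [La³⁺] = 2s and [CO₃²⁻] = 3s.
Ksp = [La³⁺]^2[CO₃²⁻]^3 = (2s)^2 · (3s)^3 = 108s^5 = 2.6×10⁻³⁴
s = 7.5×10⁻⁸ M
[La³⁺] = 2s = 1.5×10⁻⁷ M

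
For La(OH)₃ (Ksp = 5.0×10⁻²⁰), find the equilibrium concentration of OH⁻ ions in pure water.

La(OH)₃(s) ⇌ La³⁺(aq) + 3 OH⁻(aq)
Call the molar solubility s, so that [La³⁺] = s and [OH⁻] = 3s.
Ksp = [La³⁺][OH⁻]^3 = s · (3s)^3 = 27s^4 = 5.0×10⁻²⁰
s = 6.6×10⁻⁶ M
[OH⁻] = 3s = 2.0×10⁻⁵ M

2.0×10⁻⁵ M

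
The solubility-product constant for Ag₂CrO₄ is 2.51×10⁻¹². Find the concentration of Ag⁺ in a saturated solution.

1.71×10⁻⁴ M

Ag₂CrO₄(s) ⇌ 2 Ag⁺(aq) + CrO₄²⁻(aq)
With molar solubility s: [Ag⁺] = 2s, [CrO₄²⁻] = s.
Ksp = [Ag⁺]^2[CrO₄²⁻] = (2s)^2 · s = 4s^3 = 2.51×10⁻¹²
s = 8.56×10⁻⁵ mol L⁻¹
[Ag⁺] = 2s = 1.71×10⁻⁴ mol L⁻¹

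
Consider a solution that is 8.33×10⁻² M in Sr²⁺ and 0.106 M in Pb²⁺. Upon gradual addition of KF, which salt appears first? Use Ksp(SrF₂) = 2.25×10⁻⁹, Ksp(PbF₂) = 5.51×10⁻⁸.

SrF₂

The threshold for precipitation is Q = Ksp.
For SrF₂: [F⁻] = (Ksp/[Sr²⁺])^(1/2) = 1.64×10⁻⁴ M
For PbF₂: [F⁻] = (Ksp/[Pb²⁺])^(1/2) = 7.21×10⁻⁴ M
Since SrF₂ needs less F⁻ to reach saturation, it precipitates first.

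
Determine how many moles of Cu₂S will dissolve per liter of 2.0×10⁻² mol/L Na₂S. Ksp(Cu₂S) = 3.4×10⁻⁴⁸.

Cu₂S(s) ⇌ 2 Cu⁺(aq) + S²⁻(aq)
S²⁻ is already present at 2.0×10⁻² mol/L. If s mol/L of Cu₂S dissolves, [Cu⁺] = 2s while [S²⁻] ≈ 2.0×10⁻² mol/L.
Ksp = [Cu⁺]^2[S²⁻] = (2s)^2(2.0×10⁻²)
(2s)^2 = 3.4×10⁻⁴⁸ / (2.0×10⁻²) = 1.7×10⁻⁴⁶
s = 6.5×10⁻²⁴ mol/L

6.5×10⁻²⁴ M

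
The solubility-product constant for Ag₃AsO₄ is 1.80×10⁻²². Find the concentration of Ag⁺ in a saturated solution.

4.82×10⁻⁶ M

Ag₃AsO₄(s) ⇌ 3 Ag⁺(aq) + AsO₄³⁻(aq)
If s mol/L of Ag₃AsO₄ dissolves, [Ag⁺] = 3s and [AsO₄³⁻] = s.
Ksp = [Ag⁺]^3[AsO₄³⁻] = (3s)^3 · s = 27s^4 = 1.80×10⁻²²
s = 1.61×10⁻⁶ mol L⁻¹
[Ag⁺] = 3s = 4.82×10⁻⁶ mol L⁻¹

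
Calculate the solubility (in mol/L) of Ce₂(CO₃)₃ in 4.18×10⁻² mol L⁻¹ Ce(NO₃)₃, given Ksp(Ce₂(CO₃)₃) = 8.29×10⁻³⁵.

1.21×10⁻¹¹ M

Ce₂(CO₃)₃(s) ⇌ 2 Ce³⁺(aq) + 3 CO₃²⁻(aq)
With Ce³⁺ already at 4.18×10⁻² mol L⁻¹ and s small, take [Ce³⁺] ≈ 4.18×10⁻² mol L⁻¹ and [CO₃²⁻] = 3s.
Ksp = [Ce³⁺]^2[CO₃²⁻]^3 = (4.18×10⁻²)^2(3s)^3
(3s)^3 = 8.29×10⁻³⁵ / (4.18×10⁻²)^2 = 4.74×10⁻³²
s = 1.21×10⁻¹¹ mol L⁻¹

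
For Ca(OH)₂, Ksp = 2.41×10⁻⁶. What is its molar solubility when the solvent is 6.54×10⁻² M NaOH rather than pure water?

Ca(OH)₂(s) ⇌ Ca²⁺(aq) + 2 OH⁻(aq)
Let s be the solubility of Ca(OH)₂ here. The common ion gives [OH⁻] ≈ 6.54×10⁻² M, and [Ca²⁺] = s.
Ksp = [Ca²⁺][OH⁻]^2 = s(6.54×10⁻²)^2
s = 2.41×10⁻⁶ / (6.54×10⁻²)^2 = 5.63×10⁻⁴
s = 5.63×10⁻⁴ M

5.63×10⁻⁴ M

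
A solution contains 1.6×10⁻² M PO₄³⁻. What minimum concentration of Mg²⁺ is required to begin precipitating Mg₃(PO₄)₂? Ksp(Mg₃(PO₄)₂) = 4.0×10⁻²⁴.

Precipitation of each salt begins when its ion product equals Ksp.
Mg₃(PO₄)₂(s) ⇌ 3 Mg²⁺(aq) + 2 PO₄³⁻(aq)
Ksp = [Mg²⁺]^3[PO₄³⁻]^2 = [Mg²⁺]^3(1.6×10⁻²)^2
[Mg²⁺]^3 = 4.0×10⁻²⁴ / (1.6×10⁻²)^2 = 1.6×10⁻²⁰
[Mg²⁺] = 2.5×10⁻⁷ M

2.5×10⁻⁷ M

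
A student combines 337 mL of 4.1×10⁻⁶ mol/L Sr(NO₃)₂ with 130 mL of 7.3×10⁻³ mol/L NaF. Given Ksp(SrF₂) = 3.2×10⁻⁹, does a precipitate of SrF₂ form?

After mixing, V = 337 mL + 130 mL = 467 mL.
[Sr²⁺] = (4.1×10⁻⁶)(337)/467 = 3.0×10⁻⁶ mol/L
[F⁻] = (7.3×10⁻³)(130)/467 = 2.0×10⁻³ mol/L
Q = [Sr²⁺][F⁻]^2 = 1.2×10⁻¹¹
Q = 1.2×10⁻¹¹ < Ksp = 3.2×10⁻⁹, so the solution is unsaturated and no precipitate forms.

No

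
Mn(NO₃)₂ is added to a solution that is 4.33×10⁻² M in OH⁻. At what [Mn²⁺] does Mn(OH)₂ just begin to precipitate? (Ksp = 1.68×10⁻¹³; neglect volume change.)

A salt starts to precipitate once the ion product Q reaches its Ksp.
Mn(OH)₂(s) ⇌ Mn²⁺(aq) + 2 OH⁻(aq)
Ksp = [Mn²⁺][OH⁻]^2 = [Mn²⁺](4.33×10⁻²)^2
[Mn²⁺] = 1.68×10⁻¹³ / (4.33×10⁻²)^2 = 8.96×10⁻¹¹
[Mn²⁺] = 8.96×10⁻¹¹ M

8.96×10⁻¹¹ M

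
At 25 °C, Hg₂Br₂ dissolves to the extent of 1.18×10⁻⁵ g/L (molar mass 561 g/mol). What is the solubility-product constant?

Molar solubility s = (1.18×10⁻⁵ g/L) / (561 g/mol) = 2.1034×10⁻⁸ mol/L
Hg₂Br₂(s) ⇌ Hg₂²⁺(aq) + 2 Br⁻(aq)
For each mole of Hg₂Br₂ that dissolves per liter, [Hg₂²⁺] = s and [Br⁻] = 2s; let s denote this solubility.
Ksp = [Hg₂²⁺][Br⁻]^2 = s · (2s)^2 = 4s^3
Ksp = 4 × (2.1034×10⁻⁸)^3 = 3.72×10⁻²³

Ksp = 3.72×10⁻²³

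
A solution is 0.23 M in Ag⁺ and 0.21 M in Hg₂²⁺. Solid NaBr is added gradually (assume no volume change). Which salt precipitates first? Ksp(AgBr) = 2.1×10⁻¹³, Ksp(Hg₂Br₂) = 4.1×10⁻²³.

A salt starts to precipitate once the ion product Q reaches its Ksp.
For AgBr: [Br⁻] = (Ksp/[Ag⁺]) = 9.1×10⁻¹³ M
For Hg₂Br₂: [Br⁻] = (Ksp/[Hg₂²⁺])^(1/2) = 1.4×10⁻¹¹ M
AgBr requires the lower [Br⁻], so it precipitates first.

AgBr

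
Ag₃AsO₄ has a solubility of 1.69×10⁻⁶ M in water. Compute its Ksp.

Ag₃AsO₄(s) ⇌ 3 Ag⁺(aq) + AsO₄³⁻(aq)
Let s be the molar solubility. Then [Ag⁺] = 3s and [AsO₄³⁻] = s.
Ksp = [Ag⁺]^3[AsO₄³⁻] = (3s)^3 · s = 27s^4
Ksp = 27 × (1.69×10⁻⁶)^4 = 2.20×10⁻²²

Ksp = 2.20×10⁻²²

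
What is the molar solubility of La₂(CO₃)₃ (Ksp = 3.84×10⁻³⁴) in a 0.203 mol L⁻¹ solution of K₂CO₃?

La₂(CO₃)₃(s) ⇌ 2 La³⁺(aq) + 3 CO₃²⁻(aq)
Let s be the solubility of La₂(CO₃)₃ here. The common ion gives [CO₃²⁻] ≈ 0.203 mol L⁻¹, and [La³⁺] = 2s.
Ksp = [La³⁺]^2[CO₃²⁻]^3 = (2s)^2(0.203)^3
(2s)^2 = 3.84×10⁻³⁴ / (0.203)^3 = 4.59×10⁻³²
s = 1.07×10⁻¹⁶ mol L⁻¹

1.07×10⁻¹⁶ M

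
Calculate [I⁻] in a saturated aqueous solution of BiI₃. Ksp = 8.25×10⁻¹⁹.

3.97×10⁻⁵ M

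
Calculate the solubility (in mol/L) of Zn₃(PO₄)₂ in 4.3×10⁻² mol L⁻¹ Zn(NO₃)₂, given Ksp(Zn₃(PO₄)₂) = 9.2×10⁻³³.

Zn₃(PO₄)₂(s) ⇌ 3 Zn²⁺(aq) + 2 PO₄³⁻(aq)
Let s be the solubility of Zn₃(PO₄)₂ here. The common ion gives [Zn²⁺] ≈ 4.3×10⁻² mol L⁻¹, and [PO₄³⁻] = 2s.
Ksp = [Zn²⁺]^3[PO₄³⁻]^2 = (4.3×10⁻²)^3(2s)^2
(2s)^2 = 9.2×10⁻³³ / (4.3×10⁻²)^3 = 1.2×10⁻²⁸
s = 5.4×10⁻¹⁵ mol L⁻¹

5.4×10⁻¹⁵ M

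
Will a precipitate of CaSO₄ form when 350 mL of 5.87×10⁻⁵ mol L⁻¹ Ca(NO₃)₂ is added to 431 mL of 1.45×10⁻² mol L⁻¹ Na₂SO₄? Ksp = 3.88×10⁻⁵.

No

After mixing, V = 350 mL + 431 mL = 781 mL.
[Ca²⁺] = (5.87×10⁻⁵)(350)/781 = 2.63×10⁻⁵ mol L⁻¹
[SO₄²⁻] = (1.45×10⁻²)(431)/781 = 8.00×10⁻³ mol L⁻¹
Q = [Ca²⁺][SO₄²⁻] = 2.10×10⁻⁷
Q = 2.10×10⁻⁷ < Ksp = 3.88×10⁻⁵, so the solution is unsaturated and no precipitate forms.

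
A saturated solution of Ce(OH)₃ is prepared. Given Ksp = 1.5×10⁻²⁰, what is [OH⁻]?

1.5×10⁻⁵ M

Ce(OH)₃(s) ⇌ Ce³⁺(aq) + 3 OH⁻(aq)
With molar solubility s: [Ce³⁺] = s, [OH⁻] = 3s.
Ksp = [Ce³⁺][OH⁻]^3 = s · (3s)^3 = 27s^4 = 1.5×10⁻²⁰
s = 4.9×10⁻⁶ mol L⁻¹
[OH⁻] = 3s = 1.5×10⁻⁵ mol L⁻¹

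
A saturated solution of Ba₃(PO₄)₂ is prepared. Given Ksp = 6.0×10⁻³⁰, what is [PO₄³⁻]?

Ba₃(PO₄)₂(s) ⇌ 3 Ba²⁺(aq) + 2 PO₄³⁻(aq)
With molar solubility s: [Ba²⁺] = 3s, [PO₄³⁻] = 2s.
Ksp = [Ba²⁺]^3[PO₄³⁻]^2 = (3s)^3 · (2s)^2 = 108s^5 = 6.0×10⁻³⁰
s = 5.6×10⁻⁷ mol L⁻¹
[PO₄³⁻] = 2s = 1.1×10⁻⁶ mol L⁻¹

1.1×10⁻⁶ M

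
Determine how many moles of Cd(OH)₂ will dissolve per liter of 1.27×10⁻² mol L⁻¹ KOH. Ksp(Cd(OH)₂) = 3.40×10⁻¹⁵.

Cd(OH)₂(s) ⇌ Cd²⁺(aq) + 2 OH⁻(aq)
Let s be the solubility of Cd(OH)₂ here. The common ion gives [OH⁻] ≈ 1.27×10⁻² mol L⁻¹, and [Cd²⁺] = s.
Ksp = [Cd²⁺][OH⁻]^2 = s(1.27×10⁻²)^2
s = 3.40×10⁻¹⁵ / (1.27×10⁻²)^2 = 2.11×10⁻¹¹
s = 2.11×10⁻¹¹ mol L⁻¹

2.11×10⁻¹¹ M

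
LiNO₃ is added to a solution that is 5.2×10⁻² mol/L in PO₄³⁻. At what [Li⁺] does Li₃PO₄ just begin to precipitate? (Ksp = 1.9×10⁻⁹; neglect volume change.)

3.3×10⁻³ M

Precipitation begins when Q = Ksp.
Li₃PO₄(s) ⇌ 3 Li⁺(aq) + PO₄³⁻(aq)
Ksp = [Li⁺]^3[PO₄³⁻] = [Li⁺]^3(5.2×10⁻²)
[Li⁺]^3 = 1.9×10⁻⁹ / (5.2×10⁻²) = 3.7×10⁻⁸
[Li⁺] = 3.3×10⁻³ mol/L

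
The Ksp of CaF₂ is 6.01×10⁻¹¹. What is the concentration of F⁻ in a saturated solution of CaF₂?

4.94×10⁻⁴ M

CaF₂(s) ⇌ Ca²⁺(aq) + 2 F⁻(aq)
For each mole of CaF₂ that dissolves per liter, [Ca²⁺] = s and [F⁻] = 2s; let s denote this solubility.
Ksp = [Ca²⁺][F⁻]^2 = s · (2s)^2 = 4s^3 = 6.01×10⁻¹¹
s = 2.47×10⁻⁴ mol L⁻¹
[F⁻] = 2s = 4.94×10⁻⁴ mol L⁻¹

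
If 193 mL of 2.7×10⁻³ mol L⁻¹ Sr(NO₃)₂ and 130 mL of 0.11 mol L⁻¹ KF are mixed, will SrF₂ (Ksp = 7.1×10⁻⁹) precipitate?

The combined volume is 323 mL.
[Sr²⁺] = (2.7×10⁻³)(193)/323 = 1.6×10⁻³ mol L⁻¹
[F⁻] = (0.11)(130)/323 = 4.4×10⁻² mol L⁻¹
Q = [Sr²⁺][F⁻]^2 = 3.2×10⁻⁶
Q = 3.2×10⁻⁶ > Ksp = 7.1×10⁻⁹, so the solution is supersaturated and SrF₂ precipitates.

Yes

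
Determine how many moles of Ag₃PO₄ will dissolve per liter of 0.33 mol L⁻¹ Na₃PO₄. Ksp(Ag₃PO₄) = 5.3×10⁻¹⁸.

8.4×10⁻⁷ M

Ag₃PO₄(s) ⇌ 3 Ag⁺(aq) + PO₄³⁻(aq)
With PO₄³⁻ already at 0.33 mol L⁻¹ and s small, take [PO₄³⁻] ≈ 0.33 mol L⁻¹ and [Ag⁺] = 3s.
Ksp = [Ag⁺]^3[PO₄³⁻] = (3s)^3(0.33)
(3s)^3 = 5.3×10⁻¹⁸ / (0.33) = 1.6×10⁻¹⁷
s = 8.4×10⁻⁷ mol L⁻¹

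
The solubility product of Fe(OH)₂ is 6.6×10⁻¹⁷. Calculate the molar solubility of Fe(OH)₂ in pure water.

2.5×10⁻⁶ M

Fe(OH)₂(s) ⇌ Fe²⁺(aq) + 2 OH⁻(aq)
For each mole of Fe(OH)₂ that dissolves per liter, [Fe²⁺] = s and [OH⁻] = 2s; let s denote this solubility.
Ksp = [Fe²⁺][OH⁻]^2 = s · (2s)^2 = 4s^3
4s^3 = 6.6×10⁻¹⁷  ⇒  s^3 = 1.7×10⁻¹⁷
Taking the 3rd root, s = 2.5×10⁻⁶ M.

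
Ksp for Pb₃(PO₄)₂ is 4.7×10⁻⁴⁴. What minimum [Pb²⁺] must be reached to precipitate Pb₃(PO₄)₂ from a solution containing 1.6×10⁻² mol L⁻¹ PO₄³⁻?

A salt starts to precipitate once the ion product Q reaches its Ksp.
Pb₃(PO₄)₂(s) ⇌ 3 Pb²⁺(aq) + 2 PO₄³⁻(aq)
Ksp = [Pb²⁺]^3[PO₄³⁻]^2 = [Pb²⁺]^3(1.6×10⁻²)^2
[Pb²⁺]^3 = 4.7×10⁻⁴⁴ / (1.6×10⁻²)^2 = 1.8×10⁻⁴⁰
[Pb²⁺] = 5.7×10⁻¹⁴ mol L⁻¹

5.7×10⁻¹⁴ M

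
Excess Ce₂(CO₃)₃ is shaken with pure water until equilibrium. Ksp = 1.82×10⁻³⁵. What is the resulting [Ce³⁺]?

8.84×10⁻⁸ M

Ce₂(CO₃)₃(s) ⇌ 2 Ce³⁺(aq) + 3 CO₃²⁻(aq)
With molar solubility s: [Ce³⁺] = 2s, [CO₃²⁻] = 3s.
Ksp = [Ce³⁺]^2[CO₃²⁻]^3 = (2s)^2 · (3s)^3 = 108s^5 = 1.82×10⁻³⁵
s = 4.42×10⁻⁸ M
[Ce³⁺] = 2s = 8.84×10⁻⁸ M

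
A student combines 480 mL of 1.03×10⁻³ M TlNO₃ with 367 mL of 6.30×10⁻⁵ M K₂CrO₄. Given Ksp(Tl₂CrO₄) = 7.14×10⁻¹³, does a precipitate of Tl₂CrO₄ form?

Yes

Total volume after mixing = 480 + 367 = 847 mL.
[Tl⁺] = (1.03×10⁻³)(480)/847 = 5.84×10⁻⁴ M
[CrO₄²⁻] = (6.30×10⁻⁵)(367)/847 = 2.73×10⁻⁵ M
Q = [Tl⁺]^2[CrO₄²⁻] = 9.30×10⁻¹²
Q = 9.30×10⁻¹² > Ksp = 7.14×10⁻¹³, so the solution is supersaturated and Tl₂CrO₄ precipitates.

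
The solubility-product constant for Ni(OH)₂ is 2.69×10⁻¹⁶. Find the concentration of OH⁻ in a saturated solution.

8.13×10⁻⁶ M

Ni(OH)₂(s) ⇌ Ni²⁺(aq) + 2 OH⁻(aq)
Call the molar solubility s, so that [Ni²⁺] = s and [OH⁻] = 2s.
Ksp = [Ni²⁺][OH⁻]^2 = s · (2s)^2 = 4s^3 = 2.69×10⁻¹⁶
s = 4.07×10⁻⁶ mol L⁻¹
[OH⁻] = 2s = 8.13×10⁻⁶ mol L⁻¹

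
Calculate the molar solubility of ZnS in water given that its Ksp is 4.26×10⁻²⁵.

ZnS(s) ⇌ Zn²⁺(aq) + S²⁻(aq)
Let s be the molar solubility. Then [Zn²⁺] = s and [S²⁻] = s.
Ksp = [Zn²⁺][S²⁻] = s · s = s^2
s^2 = 4.26×10⁻²⁵
s = 6.53×10⁻¹³ M

6.53×10⁻¹³ M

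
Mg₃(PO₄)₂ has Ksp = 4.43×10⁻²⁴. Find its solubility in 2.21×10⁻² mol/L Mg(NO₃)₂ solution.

3.20×10⁻¹⁰ M

Mg₃(PO₄)₂(s) ⇌ 3 Mg²⁺(aq) + 2 PO₄³⁻(aq)
Let s be the solubility of Mg₃(PO₄)₂ here. The common ion gives [Mg²⁺] ≈ 2.21×10⁻² mol/L, and [PO₄³⁻] = 2s.
Ksp = [Mg²⁺]^3[PO₄³⁻]^2 = (2.21×10⁻²)^3(2s)^2
(2s)^2 = 4.43×10⁻²⁴ / (2.21×10⁻²)^3 = 4.10×10⁻¹⁹
s = 3.20×10⁻¹⁰ mol/L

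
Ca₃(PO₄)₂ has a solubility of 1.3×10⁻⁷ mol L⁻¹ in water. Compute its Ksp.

Ksp = 4.0×10⁻³³

Ca₃(PO₄)₂(s) ⇌ 3 Ca²⁺(aq) + 2 PO₄³⁻(aq)
Let s be the molar solubility. Then [Ca²⁺] = 3s and [PO₄³⁻] = 2s.
Ksp = [Ca²⁺]^3[PO₄³⁻]^2 = (3s)^3 · (2s)^2 = 108s^5
Ksp = 108 × (1.3×10⁻⁷)^5 = 4.0×10⁻³³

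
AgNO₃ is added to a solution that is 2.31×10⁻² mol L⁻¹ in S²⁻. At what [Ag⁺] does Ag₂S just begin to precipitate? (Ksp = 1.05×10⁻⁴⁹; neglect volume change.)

2.13×10⁻²⁴ M

The threshold for precipitation is Q = Ksp.
Ag₂S(s) ⇌ 2 Ag⁺(aq) + S²⁻(aq)
Ksp = [Ag⁺]^2[S²⁻] = [Ag⁺]^2(2.31×10⁻²)
[Ag⁺]^2 = 1.05×10⁻⁴⁹ / (2.31×10⁻²) = 4.55×10⁻⁴⁸
[Ag⁺] = 2.13×10⁻²⁴ mol L⁻¹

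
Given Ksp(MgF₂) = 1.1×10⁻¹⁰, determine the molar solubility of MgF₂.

3.0×10⁻⁴ M

MgF₂(s) ⇌ Mg²⁺(aq) + 2 F⁻(aq)
If s mol/L of MgF₂ dissolves, [Mg²⁺] = s and [F⁻] = 2s.
Ksp = [Mg²⁺][F⁻]^2 = s · (2s)^2 = 4s^3
4s^3 = 1.1×10⁻¹⁰  ⇒  s^3 = 2.8×10⁻¹¹
s = 3.0×10⁻⁴ mol L⁻¹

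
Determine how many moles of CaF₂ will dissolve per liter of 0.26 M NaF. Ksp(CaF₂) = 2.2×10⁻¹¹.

3.3×10⁻¹⁰ M

CaF₂(s) ⇌ Ca²⁺(aq) + 2 F⁻(aq)
With F⁻ already at 0.26 M and s small, take [F⁻] ≈ 0.26 M and [Ca²⁺] = s.
Ksp = [Ca²⁺][F⁻]^2 = s(0.26)^2
s = 2.2×10⁻¹¹ / (0.26)^2 = 3.3×10⁻¹⁰
s = 3.3×10⁻¹⁰ M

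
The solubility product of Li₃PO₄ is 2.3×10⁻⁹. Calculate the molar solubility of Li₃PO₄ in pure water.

Li₃PO₄(s) ⇌ 3 Li⁺(aq) + PO₄³⁻(aq)
Let s be the molar solubility. Then [Li⁺] = 3s and [PO₄³⁻] = s.
Ksp = [Li⁺]^3[PO₄³⁻] = (3s)^3 · s = 27s^4
27s^4 = 2.3×10⁻⁹  ⇒  s^4 = 8.5×10⁻¹¹
s = 3.0×10⁻³ mol/L

3.0×10⁻³ M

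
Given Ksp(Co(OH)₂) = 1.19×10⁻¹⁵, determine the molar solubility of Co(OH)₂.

Co(OH)₂(s) ⇌ Co²⁺(aq) + 2 OH⁻(aq)
For each mole of Co(OH)₂ that dissolves per liter, [Co²⁺] = s and [OH⁻] = 2s; let s denote this solubility.
Ksp = [Co²⁺][OH⁻]^2 = s · (2s)^2 = 4s^3
4s^3 = 1.19×10⁻¹⁵  ⇒  s^3 = 2.98×10⁻¹⁶
s = (2.98×10⁻¹⁶)^(1/3) = 6.68×10⁻⁶ mol L⁻¹

6.68×10⁻⁶ M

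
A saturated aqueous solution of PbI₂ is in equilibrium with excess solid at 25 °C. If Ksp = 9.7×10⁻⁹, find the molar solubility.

PbI₂(s) ⇌ Pb²⁺(aq) + 2 I⁻(aq)
With molar solubility s: [Pb²⁺] = s, [I⁻] = 2s.
Ksp = [Pb²⁺][I⁻]^2 = s · (2s)^2 = 4s^3
4s^3 = 9.7×10⁻⁹  ⇒  s^3 = 2.4×10⁻⁹
s = 1.3×10⁻³ M

1.3×10⁻³ M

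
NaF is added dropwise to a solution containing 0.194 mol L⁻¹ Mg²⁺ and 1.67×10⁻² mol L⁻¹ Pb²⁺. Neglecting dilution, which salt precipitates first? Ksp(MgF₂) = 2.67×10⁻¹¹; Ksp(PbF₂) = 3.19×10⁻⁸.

MgF₂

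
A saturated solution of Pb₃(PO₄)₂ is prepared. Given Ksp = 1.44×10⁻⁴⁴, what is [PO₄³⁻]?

1.34×10⁻⁹ M

Pb₃(PO₄)₂(s) ⇌ 3 Pb²⁺(aq) + 2 PO₄³⁻(aq)
If s mol/L of Pb₃(PO₄)₂ dissolves, [Pb²⁺] = 3s and [PO₄³⁻] = 2s.
Ksp = [Pb²⁺]^3[PO₄³⁻]^2 = (3s)^3 · (2s)^2 = 108s^5 = 1.44×10⁻⁴⁴
s = 6.68×10⁻¹⁰ mol L⁻¹
[PO₄³⁻] = 2s = 1.34×10⁻⁹ mol L⁻¹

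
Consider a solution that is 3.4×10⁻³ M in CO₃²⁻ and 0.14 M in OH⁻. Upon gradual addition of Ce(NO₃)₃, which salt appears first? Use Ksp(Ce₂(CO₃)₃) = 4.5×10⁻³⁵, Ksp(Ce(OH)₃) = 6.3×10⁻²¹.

Ce(OH)₃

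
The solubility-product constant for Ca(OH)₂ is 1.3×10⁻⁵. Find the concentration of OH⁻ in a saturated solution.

3.0×10⁻² M

Ca(OH)₂(s) ⇌ Ca²⁺(aq) + 2 OH⁻(aq)
For each mole of Ca(OH)₂ that dissolves per liter, [Ca²⁺] = s and [OH⁻] = 2s; let s denote this solubility.
Ksp = [Ca²⁺][OH⁻]^2 = s · (2s)^2 = 4s^3 = 1.3×10⁻⁵
s = 1.5×10⁻² mol L⁻¹
[OH⁻] = 2s = 3.0×10⁻² mol L⁻¹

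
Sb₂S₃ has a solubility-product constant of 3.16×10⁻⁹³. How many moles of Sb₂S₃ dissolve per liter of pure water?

1.24×10⁻¹⁹ M

Sb₂S₃(s) ⇌ 2 Sb³⁺(aq) + 3 S²⁻(aq)
Let s be the molar solubility. Then [Sb³⁺] = 2s and [S²⁻] = 3s.
Ksp = [Sb³⁺]^2[S²⁻]^3 = (2s)^2 · (3s)^3 = 108s^5
108s^5 = 3.16×10⁻⁹³  ⇒  s^5 = 2.93×10⁻⁹⁵
Taking the 5th root, s = 1.24×10⁻¹⁹ M.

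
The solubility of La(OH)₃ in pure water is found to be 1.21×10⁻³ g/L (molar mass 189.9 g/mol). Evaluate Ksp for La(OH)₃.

Molar solubility s = (1.21×10⁻³ g/L) / (189.9 g/mol) = 6.3718×10⁻⁶ mol/L
La(OH)₃(s) ⇌ La³⁺(aq) + 3 OH⁻(aq)
Let s be the molar solubility. Then [La³⁺] = s and [OH⁻] = 3s.
Ksp = [La³⁺][OH⁻]^3 = s · (3s)^3 = 27s^4
Ksp = 27 × (6.3718×10⁻⁶)^4 = 4.45×10⁻²⁰

Ksp = 4.45×10⁻²⁰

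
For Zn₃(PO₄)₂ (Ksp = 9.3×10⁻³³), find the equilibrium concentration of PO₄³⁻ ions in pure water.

3.1×10⁻⁷ M

Zn₃(PO₄)₂(s) ⇌ 3 Zn²⁺(aq) + 2 PO₄³⁻(aq)
If s mol/L of Zn₃(PO₄)₂ dissolves, [Zn²⁺] = 3s and [PO₄³⁻] = 2s.
Ksp = [Zn²⁺]^3[PO₄³⁻]^2 = (3s)^3 · (2s)^2 = 108s^5 = 9.3×10⁻³³
s = 1.5×10⁻⁷ mol/L
[PO₄³⁻] = 2s = 3.1×10⁻⁷ mol/L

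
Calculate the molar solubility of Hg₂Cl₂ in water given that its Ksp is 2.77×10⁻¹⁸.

8.85×10⁻⁷ M

Hg₂Cl₂(s) ⇌ Hg₂²⁺(aq) + 2 Cl⁻(aq)
If s mol/L of Hg₂Cl₂ dissolves, [Hg₂²⁺] = s and [Cl⁻] = 2s.
Ksp = [Hg₂²⁺][Cl⁻]^2 = s · (2s)^2 = 4s^3
4s^3 = 2.77×10⁻¹⁸  ⇒  s^3 = 6.93×10⁻¹⁹
s = (6.93×10⁻¹⁹)^(1/3) = 8.85×10⁻⁷ mol/L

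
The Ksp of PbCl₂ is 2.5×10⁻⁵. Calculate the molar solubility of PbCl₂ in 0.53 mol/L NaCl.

8.9×10⁻⁵ M

PbCl₂(s) ⇌ Pb²⁺(aq) + 2 Cl⁻(aq)
Let s be the solubility of PbCl₂ here. The common ion gives [Cl⁻] ≈ 0.53 mol/L, and [Pb²⁺] = s.
Ksp = [Pb²⁺][Cl⁻]^2 = s(0.53)^2
s = 2.5×10⁻⁵ / (0.53)^2 = 8.9×10⁻⁵
s = 8.9×10⁻⁵ mol/L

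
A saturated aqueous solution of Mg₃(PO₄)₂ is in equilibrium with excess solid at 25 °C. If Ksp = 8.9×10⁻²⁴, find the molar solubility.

9.6×10⁻⁶ M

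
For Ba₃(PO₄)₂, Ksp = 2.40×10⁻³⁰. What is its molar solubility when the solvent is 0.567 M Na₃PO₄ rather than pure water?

6.51×10⁻¹¹ M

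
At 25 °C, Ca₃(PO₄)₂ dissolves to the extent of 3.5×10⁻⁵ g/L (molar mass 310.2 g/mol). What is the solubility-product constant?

Ksp = 2.0×10⁻³³

Molar solubility s = (3.5×10⁻⁵ g/L) / (310.2 g/mol) = 1.128×10⁻⁷ mol/L
Ca₃(PO₄)₂(s) ⇌ 3 Ca²⁺(aq) + 2 PO₄³⁻(aq)
With molar solubility s: [Ca²⁺] = 3s, [PO₄³⁻] = 2s.
Ksp = [Ca²⁺]^3[PO₄³⁻]^2 = (3s)^3 · (2s)^2 = 108s^5
Ksp = 108 × (1.128×10⁻⁷)^5 = 2.0×10⁻³³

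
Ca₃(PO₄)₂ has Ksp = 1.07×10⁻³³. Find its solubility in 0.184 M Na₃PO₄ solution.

1.05×10⁻¹¹ M

Ca₃(PO₄)₂(s) ⇌ 3 Ca²⁺(aq) + 2 PO₄³⁻(aq)
The solution already contains PO₄³⁻ at 0.184 M. Let s be the molar solubility of Ca₃(PO₄)₂.
[PO₄³⁻] ≈ 0.184 M (common ion dominates); [Ca²⁺] = 3s.
Ksp = [Ca²⁺]^3[PO₄³⁻]^2 = (3s)^3(0.184)^2
(3s)^3 = 1.07×10⁻³³ / (0.184)^2 = 3.16×10⁻³²
s = 1.05×10⁻¹¹ M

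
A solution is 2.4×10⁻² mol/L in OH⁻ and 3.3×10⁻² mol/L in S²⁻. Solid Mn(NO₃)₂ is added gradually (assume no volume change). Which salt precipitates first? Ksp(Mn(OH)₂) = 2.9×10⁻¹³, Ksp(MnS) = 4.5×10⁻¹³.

Precipitation begins when Q = Ksp.
For Mn(OH)₂: [Mn²⁺] = (Ksp/[OH⁻]^2) = 5.0×10⁻¹⁰ mol/L
For MnS: [Mn²⁺] = (Ksp/[S²⁻]) = 1.4×10⁻¹¹ mol/L
MnS requires the lower [Mn²⁺], so it precipitates first.

MnS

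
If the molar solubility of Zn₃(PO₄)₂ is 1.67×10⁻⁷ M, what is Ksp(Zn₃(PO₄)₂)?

Zn₃(PO₄)₂(s) ⇌ 3 Zn²⁺(aq) + 2 PO₄³⁻(aq)
For each mole of Zn₃(PO₄)₂ that dissolves per liter, [Zn²⁺] = 3s and [PO₄³⁻] = 2s; let s denote this solubility.
Ksp = [Zn²⁺]^3[PO₄³⁻]^2 = (3s)^3 · (2s)^2 = 108s^5
Ksp = 108 × (1.67×10⁻⁷)^5 = 1.40×10⁻³²

Ksp = 1.40×10⁻³²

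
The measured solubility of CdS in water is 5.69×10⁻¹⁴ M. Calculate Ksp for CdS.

CdS(s) ⇌ Cd²⁺(aq) + S²⁻(aq)
Call the molar solubility s, so that [Cd²⁺] = s and [S²⁻] = s.
Ksp = [Cd²⁺][S²⁻] = s · s = s^2
Ksp = (5.69×10⁻¹⁴)^2 = 3.24×10⁻²⁷

Ksp = 3.24×10⁻²⁷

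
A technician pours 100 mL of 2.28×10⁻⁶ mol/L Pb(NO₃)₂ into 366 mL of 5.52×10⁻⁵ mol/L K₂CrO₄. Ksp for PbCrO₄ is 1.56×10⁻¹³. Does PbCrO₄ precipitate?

Yes

The combined volume is 466 mL.
[Pb²⁺] = (2.28×10⁻⁶)(100)/466 = 4.89×10⁻⁷ mol/L
[CrO₄²⁻] = (5.52×10⁻⁵)(366)/466 = 4.34×10⁻⁵ mol/L
Q = [Pb²⁺][CrO₄²⁻] = 2.12×10⁻¹¹
Because Q > Ksp (2.12×10⁻¹¹ vs 1.56×10⁻¹³), a precipitate of PbCrO₄ forms.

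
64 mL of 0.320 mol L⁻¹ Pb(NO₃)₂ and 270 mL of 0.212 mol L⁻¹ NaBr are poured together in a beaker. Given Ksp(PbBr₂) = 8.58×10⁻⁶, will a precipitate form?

Yes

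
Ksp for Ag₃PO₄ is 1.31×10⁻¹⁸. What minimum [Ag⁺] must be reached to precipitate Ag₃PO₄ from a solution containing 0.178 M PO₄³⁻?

1.95×10⁻⁶ M

A salt starts to precipitate once the ion product Q reaches its Ksp.
Ag₃PO₄(s) ⇌ 3 Ag⁺(aq) + PO₄³⁻(aq)
Ksp = [Ag⁺]^3[PO₄³⁻] = [Ag⁺]^3(0.178)
[Ag⁺]^3 = 1.31×10⁻¹⁸ / (0.178) = 7.36×10⁻¹⁸
[Ag⁺] = 1.95×10⁻⁶ M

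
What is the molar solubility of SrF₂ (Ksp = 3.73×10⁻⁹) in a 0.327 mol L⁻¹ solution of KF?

3.49×10⁻⁸ M

SrF₂(s) ⇌ Sr²⁺(aq) + 2 F⁻(aq)
With F⁻ already at 0.327 mol L⁻¹ and s small, take [F⁻] ≈ 0.327 mol L⁻¹ and [Sr²⁺] = s.
Ksp = [Sr²⁺][F⁻]^2 = s(0.327)^2
s = 3.73×10⁻⁹ / (0.327)^2 = 3.49×10⁻⁸
s = 3.49×10⁻⁸ mol L⁻¹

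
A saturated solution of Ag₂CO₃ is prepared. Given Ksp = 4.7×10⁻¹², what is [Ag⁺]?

Ag₂CO₃(s) ⇌ 2 Ag⁺(aq) + CO₃²⁻(aq)
With molar solubility s: [Ag⁺] = 2s, [CO₃²⁻] = s.
Ksp = [Ag⁺]^2[CO₃²⁻] = (2s)^2 · s = 4s^3 = 4.7×10⁻¹²
s = 1.1×10⁻⁴ M
[Ag⁺] = 2s = 2.1×10⁻⁴ M

2.1×10⁻⁴ M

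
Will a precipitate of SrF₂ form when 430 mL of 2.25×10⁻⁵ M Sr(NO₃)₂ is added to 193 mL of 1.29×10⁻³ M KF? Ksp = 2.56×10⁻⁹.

After mixing, V = 430 mL + 193 mL = 623 mL.
[Sr²⁺] = (2.25×10⁻⁵)(430)/623 = 1.55×10⁻⁵ M
[F⁻] = (1.29×10⁻³)(193)/623 = 4.00×10⁻⁴ M
Q = [Sr²⁺][F⁻]^2 = 2.48×10⁻¹²
Since Q (2.48×10⁻¹²) is less than Ksp (2.56×10⁻⁹), no SrF₂ precipitates.

No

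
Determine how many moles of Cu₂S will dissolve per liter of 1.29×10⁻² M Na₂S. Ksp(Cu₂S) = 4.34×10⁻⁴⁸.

Cu₂S(s) ⇌ 2 Cu⁺(aq) + S²⁻(aq)
S²⁻ is already present at 1.29×10⁻² M. If s mol/L of Cu₂S dissolves, [Cu⁺] = 2s while [S²⁻] ≈ 1.29×10⁻² M.
Ksp = [Cu⁺]^2[S²⁻] = (2s)^2(1.29×10⁻²)
(2s)^2 = 4.34×10⁻⁴⁸ / (1.29×10⁻²) = 3.36×10⁻⁴⁶
s = 9.17×10⁻²⁴ M

9.17×10⁻²⁴ M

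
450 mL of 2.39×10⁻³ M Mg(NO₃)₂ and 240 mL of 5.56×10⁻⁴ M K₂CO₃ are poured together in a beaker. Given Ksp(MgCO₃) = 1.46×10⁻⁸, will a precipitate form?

Yes

Total volume after mixing = 450 + 240 = 690 mL.
[Mg²⁺] = (2.39×10⁻³)(450)/690 = 1.56×10⁻³ M
[CO₃²⁻] = (5.56×10⁻⁴)(240)/690 = 1.93×10⁻⁴ M
Q = [Mg²⁺][CO₃²⁻] = 3.01×10⁻⁷
Because Q > Ksp (3.01×10⁻⁷ vs 1.46×10⁻⁸), a precipitate of MgCO₃ forms.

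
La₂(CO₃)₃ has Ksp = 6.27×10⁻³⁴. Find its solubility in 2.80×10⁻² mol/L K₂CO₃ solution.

La₂(CO₃)₃(s) ⇌ 2 La³⁺(aq) + 3 CO₃²⁻(aq)
With CO₃²⁻ already at 2.80×10⁻² mol/L and s small, take [CO₃²⁻] ≈ 2.80×10⁻² mol/L and [La³⁺] = 2s.
Ksp = [La³⁺]^2[CO₃²⁻]^3 = (2s)^2(2.80×10⁻²)^3
(2s)^2 = 6.27×10⁻³⁴ / (2.80×10⁻²)^3 = 2.86×10⁻²⁹
s = 2.67×10⁻¹⁵ mol/L

2.67×10⁻¹⁵ M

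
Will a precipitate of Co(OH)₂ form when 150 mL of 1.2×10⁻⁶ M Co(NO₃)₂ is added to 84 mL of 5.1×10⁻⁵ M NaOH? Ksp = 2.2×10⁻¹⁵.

After mixing, V = 150 mL + 84 mL = 234 mL.
[Co²⁺] = (1.2×10⁻⁶)(150)/234 = 7.7×10⁻⁷ M
[OH⁻] = (5.1×10⁻⁵)(84)/234 = 1.8×10⁻⁵ M
Q = [Co²⁺][OH⁻]^2 = 2.6×10⁻¹⁶
Since Q (2.6×10⁻¹⁶) is less than Ksp (2.2×10⁻¹⁵), no Co(OH)₂ precipitates.

No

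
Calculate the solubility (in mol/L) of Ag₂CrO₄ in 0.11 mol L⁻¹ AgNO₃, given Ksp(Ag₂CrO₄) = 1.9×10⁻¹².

Ag₂CrO₄(s) ⇌ 2 Ag⁺(aq) + CrO₄²⁻(aq)
The solution already contains Ag⁺ at 0.11 mol L⁻¹. Let s be the molar solubility of Ag₂CrO₄.
[Ag⁺] ≈ 0.11 mol L⁻¹ (common ion dominates); [CrO₄²⁻] = s.
Ksp = [Ag⁺]^2[CrO₄²⁻] = (0.11)^2s
s = 1.9×10⁻¹² / (0.11)^2 = 1.6×10⁻¹⁰
s = 1.6×10⁻¹⁰ mol L⁻¹

1.6×10⁻¹⁰ M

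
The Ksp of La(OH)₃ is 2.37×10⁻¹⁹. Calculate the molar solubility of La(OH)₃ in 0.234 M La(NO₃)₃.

La(OH)₃(s) ⇌ La³⁺(aq) + 3 OH⁻(aq)
The solution already contains La³⁺ at 0.234 M. Let s be the molar solubility of La(OH)₃.
[La³⁺] ≈ 0.234 M (common ion dominates); [OH⁻] = 3s.
Ksp = [La³⁺][OH⁻]^3 = (0.234)(3s)^3
(3s)^3 = 2.37×10⁻¹⁹ / (0.234) = 1.01×10⁻¹⁸
s = 3.35×10⁻⁷ M

3.35×10⁻⁷ M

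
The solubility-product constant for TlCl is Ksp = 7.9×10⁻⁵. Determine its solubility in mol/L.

TlCl(s) ⇌ Tl⁺(aq) + Cl⁻(aq)
If s mol/L of TlCl dissolves, [Tl⁺] = s and [Cl⁻] = s.
Ksp = [Tl⁺][Cl⁻] = s · s = s^2
s^2 = 7.9×10⁻⁵
s = 8.9×10⁻³ M

8.9×10⁻³ M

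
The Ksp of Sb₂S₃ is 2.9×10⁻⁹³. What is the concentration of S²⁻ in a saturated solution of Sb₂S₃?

3.7×10⁻¹⁹ M

Sb₂S₃(s) ⇌ 2 Sb³⁺(aq) + 3 S²⁻(aq)
Let s be the molar solubility. Then [Sb³⁺] = 2s and [S²⁻] = 3s.
Ksp = [Sb³⁺]^2[S²⁻]^3 = (2s)^2 · (3s)^3 = 108s^5 = 2.9×10⁻⁹³
s = 1.2×10⁻¹⁹ mol/L
[S²⁻] = 3s = 3.7×10⁻¹⁹ mol/L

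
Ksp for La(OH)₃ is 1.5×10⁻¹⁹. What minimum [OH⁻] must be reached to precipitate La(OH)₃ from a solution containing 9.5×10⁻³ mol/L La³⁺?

2.5×10⁻⁶ M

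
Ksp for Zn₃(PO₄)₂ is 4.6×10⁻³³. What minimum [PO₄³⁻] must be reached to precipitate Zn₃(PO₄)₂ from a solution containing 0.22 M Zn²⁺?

6.6×10⁻¹⁶ M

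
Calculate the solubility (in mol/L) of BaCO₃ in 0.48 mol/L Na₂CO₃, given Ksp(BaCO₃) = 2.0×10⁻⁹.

BaCO₃(s) ⇌ Ba²⁺(aq) + CO₃²⁻(aq)
Let s be the solubility of BaCO₃ here. The common ion gives [CO₃²⁻] ≈ 0.48 mol/L, and [Ba²⁺] = s.
Ksp = [Ba²⁺][CO₃²⁻] = s(0.48)
s = 2.0×10⁻⁹ / (0.48) = 4.2×10⁻⁹
s = 4.2×10⁻⁹ mol/L

4.2×10⁻⁹ M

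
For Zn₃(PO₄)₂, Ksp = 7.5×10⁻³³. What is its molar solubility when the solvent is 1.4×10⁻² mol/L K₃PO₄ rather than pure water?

1.1×10⁻¹⁰ M

Zn₃(PO₄)₂(s) ⇌ 3 Zn²⁺(aq) + 2 PO₄³⁻(aq)
Let s be the solubility of Zn₃(PO₄)₂ here. The common ion gives [PO₄³⁻] ≈ 1.4×10⁻² mol/L, and [Zn²⁺] = 3s.
Ksp = [Zn²⁺]^3[PO₄³⁻]^2 = (3s)^3(1.4×10⁻²)^2
(3s)^3 = 7.5×10⁻³³ / (1.4×10⁻²)^2 = 3.8×10⁻²⁹
s = 1.1×10⁻¹⁰ mol/L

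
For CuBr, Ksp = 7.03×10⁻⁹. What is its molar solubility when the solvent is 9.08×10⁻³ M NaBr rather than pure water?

7.74×10⁻⁷ M

CuBr(s) ⇌ Cu⁺(aq) + Br⁻(aq)
Let s be the solubility of CuBr here. The common ion gives [Br⁻] ≈ 9.08×10⁻³ M, and [Cu⁺] = s.
Ksp = [Cu⁺][Br⁻] = s(9.08×10⁻³)
s = 7.03×10⁻⁹ / (9.08×10⁻³) = 7.74×10⁻⁷
s = 7.74×10⁻⁷ M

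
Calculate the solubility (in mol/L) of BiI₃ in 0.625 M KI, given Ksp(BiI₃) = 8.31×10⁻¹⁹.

BiI₃(s) ⇌ Bi³⁺(aq) + 3 I⁻(aq)
The solution already contains I⁻ at 0.625 M. Let s be the molar solubility of BiI₃.
[I⁻] ≈ 0.625 M (common ion dominates); [Bi³⁺] = s.
Ksp = [Bi³⁺][I⁻]^3 = s(0.625)^3
s = 8.31×10⁻¹⁹ / (0.625)^3 = 3.40×10⁻¹⁸
s = 3.40×10⁻¹⁸ M

3.40×10⁻¹⁸ M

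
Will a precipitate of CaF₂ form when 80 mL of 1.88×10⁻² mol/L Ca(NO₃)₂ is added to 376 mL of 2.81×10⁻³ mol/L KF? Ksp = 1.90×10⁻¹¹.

Yes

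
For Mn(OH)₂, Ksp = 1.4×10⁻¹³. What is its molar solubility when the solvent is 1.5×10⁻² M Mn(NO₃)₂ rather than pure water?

Mn(OH)₂(s) ⇌ Mn²⁺(aq) + 2 OH⁻(aq)
Mn²⁺ is already present at 1.5×10⁻² M. If s mol/L of Mn(OH)₂ dissolves, [OH⁻] = 2s while [Mn²⁺] ≈ 1.5×10⁻² M.
Ksp = [Mn²⁺][OH⁻]^2 = (1.5×10⁻²)(2s)^2
(2s)^2 = 1.4×10⁻¹³ / (1.5×10⁻²) = 9.3×10⁻¹²
s = 1.5×10⁻⁶ M

1.5×10⁻⁶ M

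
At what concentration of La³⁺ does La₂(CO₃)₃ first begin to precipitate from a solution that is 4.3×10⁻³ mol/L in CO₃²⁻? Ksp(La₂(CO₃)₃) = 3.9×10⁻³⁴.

7.0×10⁻¹⁴ M

Each salt precipitates once Q = Ksp for that salt.
La₂(CO₃)₃(s) ⇌ 2 La³⁺(aq) + 3 CO₃²⁻(aq)
Ksp = [La³⁺]^2[CO₃²⁻]^3 = [La³⁺]^2(4.3×10⁻³)^3
[La³⁺]^2 = 3.9×10⁻³⁴ / (4.3×10⁻³)^3 = 4.9×10⁻²⁷
[La³⁺] = 7.0×10⁻¹⁴ mol/L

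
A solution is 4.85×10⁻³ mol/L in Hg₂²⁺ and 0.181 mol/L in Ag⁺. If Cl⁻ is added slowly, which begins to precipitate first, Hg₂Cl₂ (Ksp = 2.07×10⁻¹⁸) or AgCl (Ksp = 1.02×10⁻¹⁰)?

A salt starts to precipitate once the ion product Q reaches its Ksp.
For Hg₂Cl₂: [Cl⁻] = (Ksp/[Hg₂²⁺])^(1/2) = 2.07×10⁻⁸ mol/L
For AgCl: [Cl⁻] = (Ksp/[Ag⁺]) = 5.64×10⁻¹⁰ mol/L
AgCl requires the lower [Cl⁻], so it precipitates first.

AgCl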